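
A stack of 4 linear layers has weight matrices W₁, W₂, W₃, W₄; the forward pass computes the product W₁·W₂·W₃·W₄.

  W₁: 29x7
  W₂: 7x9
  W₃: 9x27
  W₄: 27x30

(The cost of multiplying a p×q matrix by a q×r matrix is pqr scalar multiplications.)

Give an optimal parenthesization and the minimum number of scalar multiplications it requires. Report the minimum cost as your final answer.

13461

Adjacent pairs: W₁W₂ = 29·7·9 = 1827; W₂W₃ = 7·9·27 = 1701; W₃W₄ = 9·27·30 = 7290.
Length 3: W₁..W₃: k=1: 0+1701+29·7·27=7182; k=2: 1827+0+29·9·27=8874 → min 7182 | W₂..W₄: k=2: 0+7290+7·9·30=9180; k=3: 1701+0+7·27·30=7371 → min 7371.
Length 4: W₁..W₄: k=1: 0+7371+29·7·30=13461; k=2: 1827+7290+29·9·30=16947; k=3: 7182+0+29·27·30=30672 → min 13461.
Optimal parenthesization: (W₁·((W₂·W₃)·W₄)) with cost 13461.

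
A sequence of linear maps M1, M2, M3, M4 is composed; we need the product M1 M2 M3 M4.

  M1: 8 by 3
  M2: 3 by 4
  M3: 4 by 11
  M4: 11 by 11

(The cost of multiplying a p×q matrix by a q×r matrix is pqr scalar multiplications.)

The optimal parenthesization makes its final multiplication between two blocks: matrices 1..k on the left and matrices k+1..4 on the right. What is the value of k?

1

Adjacent pairs: M1M2 = 8·3·4 = 96; M2M3 = 3·4·11 = 132; M3M4 = 4·11·11 = 484.
Length 3: M1..M3: k=1: 0+132+8·3·11=396; k=2: 96+0+8·4·11=448 → min 396 | M2..M4: k=2: 0+484+3·4·11=616; k=3: 132+0+3·11·11=495 → min 495.
Top-level splits: k=1: (M1..M1)·(M2..M4) → 0+495+8·3·11 = 759; k=2: (M1..M2)·(M3..M4) → 96+484+8·4·11 = 932; k=3: (M1..M3)·(M4..M4) → 396+0+8·11·11 = 1364.
Best split is after M1, i.e. k = 1.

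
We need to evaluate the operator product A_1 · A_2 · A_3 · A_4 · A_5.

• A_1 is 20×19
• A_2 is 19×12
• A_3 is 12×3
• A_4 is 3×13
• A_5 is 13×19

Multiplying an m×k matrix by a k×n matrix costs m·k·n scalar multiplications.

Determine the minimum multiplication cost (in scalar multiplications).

3705

Adjacent pairs: A_1A_2 = 20·19·12 = 4560; A_2A_3 = 19·12·3 = 684; A_3A_4 = 12·3·13 = 468; A_4A_5 = 3·13·19 = 741.
Length 3: A_1..A_3: k=1: 0+684+20·19·3=1824; k=2: 4560+0+20·12·3=5280 → min 1824 | A_2..A_4: k=2: 0+468+19·12·13=3432; k=3: 684+0+19·3·13=1425 → min 1425 | A_3..A_5: k=3: 0+741+12·3·19=1425; k=4: 468+0+12·13·19=3432 → min 1425.
Length 4: A_1..A_4: k=1: 0+1425+20·19·13=6365; k=2: 4560+468+20·12·13=8148; k=3: 1824+0+20·3·13=2604 → min 2604 | A_2..A_5: k=2: 0+1425+19·12·19=5757; k=3: 684+741+19·3·19=2508; k=4: 1425+0+19·13·19=6118 → min 2508.
Length 5: A_1..A_5: k=1: 0+2508+20·19·19=9728; k=2: 4560+1425+20·12·19=10545; k=3: 1824+741+20·3·19=3705; k=4: 2604+0+20·13·19=7544 → min 3705.
Optimal order: ((A_1 · (A_2 · A_3)) · (A_4 · A_5)) with cost 3705.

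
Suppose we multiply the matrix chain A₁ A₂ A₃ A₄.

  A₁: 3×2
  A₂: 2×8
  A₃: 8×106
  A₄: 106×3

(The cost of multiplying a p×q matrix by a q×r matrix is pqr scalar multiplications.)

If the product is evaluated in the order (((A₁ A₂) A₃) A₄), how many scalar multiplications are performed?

(A₁ A₂): 3×2 by 2×8 → 3×8, cost 3·2·8 = 48
((A₁ A₂) A₃): 3×8 by 8×106 → 3×106, cost 3·8·106 = 2544; cumulative 2592
(((A₁ A₂) A₃) A₄): 3×106 by 106×3 → 3×3, cost 3·106·3 = 954; cumulative 3546
Total: 3546 scalar multiplications.

3546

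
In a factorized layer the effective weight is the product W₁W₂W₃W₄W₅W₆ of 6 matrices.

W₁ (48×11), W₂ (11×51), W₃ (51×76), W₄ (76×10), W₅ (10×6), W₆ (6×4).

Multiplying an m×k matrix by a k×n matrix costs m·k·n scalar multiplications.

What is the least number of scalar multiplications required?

23140

Adjacent pairs: W₁W₂ = 48·11·51 = 26928; W₂W₃ = 11·51·76 = 42636; W₃W₄ = 51·76·10 = 38760; W₄W₅ = 76·10·6 = 4560; W₅W₆ = 10·6·4 = 240.
Length 3: W₁..W₃: k=1: 0+42636+48·11·76=82764; k=2: 26928+0+48·51·76=212976 → min 82764 | W₂..W₄: k=2: 0+38760+11·51·10=44370; k=3: 42636+0+11·76·10=50996 → min 44370 | W₃..W₅: k=3: 0+4560+51·76·6=27816; k=4: 38760+0+51·10·6=41820 → min 27816 | W₄..W₆: k=4: 0+240+76·10·4=3280; k=5: 4560+0+76·6·4=6384 → min 3280.
Length 4: W₁..W₄: k=1: 0+44370+48·11·10=49650; k=2: 26928+38760+48·51·10=90168; k=3: 82764+0+48·76·10=119244 → min 49650 | W₂..W₅: k=2: 0+27816+11·51·6=31182; k=3: 42636+4560+11·76·6=52212; k=4: 44370+0+11·10·6=45030 → min 31182 | W₃..W₆: k=3: 0+3280+51·76·4=18784; k=4: 38760+240+51·10·4=41040; k=5: 27816+0+51·6·4=29040 → min 18784.
Length 5: W₁..W₅: k=1: 0+31182+48·11·6=34350; k=2: 26928+27816+48·51·6=69432; k=3: 82764+4560+48·76·6=109212; k=4: 49650+0+48·10·6=52530 → min 34350 | W₂..W₆: k=2: 0+18784+11·51·4=21028; k=3: 42636+3280+11·76·4=49260; k=4: 44370+240+11·10·4=45050; k=5: 31182+0+11·6·4=31446 → min 21028.
Length 6: W₁..W₆: k=1: 0+21028+48·11·4=23140; k=2: 26928+18784+48·51·4=55504; k=3: 82764+3280+48·76·4=100636; k=4: 49650+240+48·10·4=51810; k=5: 34350+0+48·6·4=35502 → min 23140.
Optimal order: (W₁(W₂(W₃(W₄(W₅W₆))))) with cost 23140.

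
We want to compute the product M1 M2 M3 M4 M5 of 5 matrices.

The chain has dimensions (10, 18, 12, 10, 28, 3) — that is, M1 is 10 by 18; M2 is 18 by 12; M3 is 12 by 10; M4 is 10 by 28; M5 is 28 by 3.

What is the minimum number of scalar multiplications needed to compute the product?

Adjacent pairs: M1M2 = 10·18·12 = 2160; M2M3 = 18·12·10 = 2160; M3M4 = 12·10·28 = 3360; M4M5 = 10·28·3 = 840.
Length 3: M1..M3: k=1: 0+2160+10·18·10=3960; k=2: 2160+0+10·12·10=3360 → min 3360 | M2..M4: k=2: 0+3360+18·12·28=9408; k=3: 2160+0+18·10·28=7200 → min 7200 | M3..M5: k=3: 0+840+12·10·3=1200; k=4: 3360+0+12·28·3=4368 → min 1200.
Length 4: M1..M4: k=1: 0+7200+10·18·28=12240; k=2: 2160+3360+10·12·28=8880; k=3: 3360+0+10·10·28=6160 → min 6160 | M2..M5: k=2: 0+1200+18·12·3=1848; k=3: 2160+840+18·10·3=3540; k=4: 7200+0+18·28·3=8712 → min 1848.
Length 5: M1..M5: k=1: 0+1848+10·18·3=2388; k=2: 2160+1200+10·12·3=3720; k=3: 3360+840+10·10·3=4500; k=4: 6160+0+10·28·3=7000 → min 2388.
Optimal order: (M1 (M2 (M3 (M4 M5)))) with cost 2388.

2388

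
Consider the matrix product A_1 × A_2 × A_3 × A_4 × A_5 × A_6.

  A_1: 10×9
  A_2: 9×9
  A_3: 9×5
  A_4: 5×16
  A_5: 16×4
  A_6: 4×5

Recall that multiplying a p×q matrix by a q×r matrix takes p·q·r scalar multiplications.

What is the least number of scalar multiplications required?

Adjacent pairs: A_1A_2 = 10·9·9 = 810; A_2A_3 = 9·9·5 = 405; A_3A_4 = 9·5·16 = 720; A_4A_5 = 5·16·4 = 320; A_5A_6 = 16·4·5 = 320.
Length 3: A_1..A_3: k=1: 0+405+10·9·5=855; k=2: 810+0+10·9·5=1260 → min 855 | A_2..A_4: k=2: 0+720+9·9·16=2016; k=3: 405+0+9·5·16=1125 → min 1125 | A_3..A_5: k=3: 0+320+9·5·4=500; k=4: 720+0+9·16·4=1296 → min 500 | A_4..A_6: k=4: 0+320+5·16·5=720; k=5: 320+0+5·4·5=420 → min 420.
Length 4: A_1..A_4: k=1: 0+1125+10·9·16=2565; k=2: 810+720+10·9·16=2970; k=3: 855+0+10·5·16=1655 → min 1655 | A_2..A_5: k=2: 0+500+9·9·4=824; k=3: 405+320+9·5·4=905; k=4: 1125+0+9·16·4=1701 → min 824 | A_3..A_6: k=3: 0+420+9·5·5=645; k=4: 720+320+9·16·5=1760; k=5: 500+0+9·4·5=680 → min 645.
Length 5: A_1..A_5: k=1: 0+824+10·9·4=1184; k=2: 810+500+10·9·4=1670; k=3: 855+320+10·5·4=1375; k=4: 1655+0+10·16·4=2295 → min 1184 | A_2..A_6: k=2: 0+645+9·9·5=1050; k=3: 405+420+9·5·5=1050; k=4: 1125+320+9·16·5=2165; k=5: 824+0+9·4·5=1004 → min 1004.
Length 6: A_1..A_6: k=1: 0+1004+10·9·5=1454; k=2: 810+645+10·9·5=1905; k=3: 855+420+10·5·5=1525; k=4: 1655+320+10·16·5=2775; k=5: 1184+0+10·4·5=1384 → min 1384.
Optimal order: ((A_1 × (A_2 × (A_3 × (A_4 × A_5)))) × A_6) with cost 1384.

1384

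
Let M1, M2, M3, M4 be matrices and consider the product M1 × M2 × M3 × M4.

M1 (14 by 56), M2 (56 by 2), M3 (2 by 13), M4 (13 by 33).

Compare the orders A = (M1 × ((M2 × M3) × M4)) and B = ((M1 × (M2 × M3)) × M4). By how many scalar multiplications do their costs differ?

Order A = (M1 × ((M2 × M3) × M4)): (M2 × M3): 56×2 by 2×13 → 56×13, cost 56·2·13 = 1456; ((M2 × M3) × M4): 56×13 by 13×33 → 56×33, cost 56·13·33 = 24024; cumulative 25480; (M1 × ((M2 × M3) × M4)): 14×56 by 56×33 → 14×33, cost 14·56·33 = 25872; cumulative 51352. Total 51352.
Order B = ((M1 × (M2 × M3)) × M4): (M2 × M3): 56×2 by 2×13 → 56×13, cost 56·2·13 = 1456; (M1 × (M2 × M3)): 14×56 by 56×13 → 14×13, cost 14·56·13 = 10192; cumulative 11648; ((M1 × (M2 × M3)) × M4): 14×13 by 13×33 → 14×33, cost 14·13·33 = 6006; cumulative 17654. Total 17654.
Difference: |51352 − 17654| = 33698.

33698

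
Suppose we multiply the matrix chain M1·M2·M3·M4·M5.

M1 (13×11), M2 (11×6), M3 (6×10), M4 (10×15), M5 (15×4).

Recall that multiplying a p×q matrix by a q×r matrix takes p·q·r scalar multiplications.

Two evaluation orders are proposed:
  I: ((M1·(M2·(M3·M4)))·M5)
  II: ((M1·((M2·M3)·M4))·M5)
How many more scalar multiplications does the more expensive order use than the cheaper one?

420

Order I = ((M1·(M2·(M3·M4)))·M5): (M3·M4): 6×10 by 10×15 → 6×15, cost 6·10·15 = 900; (M2·(M3·M4)): 11×6 by 6×15 → 11×15, cost 11·6·15 = 990; cumulative 1890; (M1·(M2·(M3·M4))): 13×11 by 11×15 → 13×15, cost 13·11·15 = 2145; cumulative 4035; ((M1·(M2·(M3·M4)))·M5): 13×15 by 15×4 → 13×4, cost 13·15·4 = 780; cumulative 4815. Total 4815.
Order II = ((M1·((M2·M3)·M4))·M5): (M2·M3): 11×6 by 6×10 → 11×10, cost 11·6·10 = 660; ((M2·M3)·M4): 11×10 by 10×15 → 11×15, cost 11·10·15 = 1650; cumulative 2310; (M1·((M2·M3)·M4)): 13×11 by 11×15 → 13×15, cost 13·11·15 = 2145; cumulative 4455; ((M1·((M2·M3)·M4))·M5): 13×15 by 15×4 → 13×4, cost 13·15·4 = 780; cumulative 5235. Total 5235.
Difference: |4815 − 5235| = 420.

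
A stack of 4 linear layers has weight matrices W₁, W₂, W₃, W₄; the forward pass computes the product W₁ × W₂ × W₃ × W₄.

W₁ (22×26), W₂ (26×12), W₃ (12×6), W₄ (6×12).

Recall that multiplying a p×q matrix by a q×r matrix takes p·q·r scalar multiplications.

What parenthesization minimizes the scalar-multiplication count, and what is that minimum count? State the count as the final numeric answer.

Adjacent pairs: W₁W₂ = 22·26·12 = 6864; W₂W₃ = 26·12·6 = 1872; W₃W₄ = 12·6·12 = 864.
Length 3: W₁..W₃: k=1: 0+1872+22·26·6=5304; k=2: 6864+0+22·12·6=8448 → min 5304 | W₂..W₄: k=2: 0+864+26·12·12=4608; k=3: 1872+0+26·6·12=3744 → min 3744.
Length 4: W₁..W₄: k=1: 0+3744+22·26·12=10608; k=2: 6864+864+22·12·12=10896; k=3: 5304+0+22·6·12=6888 → min 6888.
Optimal parenthesization: ((W₁ × (W₂ × W₃)) × W₄) with cost 6888.

6888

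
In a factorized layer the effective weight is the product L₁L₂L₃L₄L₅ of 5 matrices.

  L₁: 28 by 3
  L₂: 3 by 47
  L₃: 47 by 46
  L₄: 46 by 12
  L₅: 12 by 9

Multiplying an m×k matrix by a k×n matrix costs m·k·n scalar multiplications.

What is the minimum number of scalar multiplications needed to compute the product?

9222

Adjacent pairs: L₁L₂ = 28·3·47 = 3948; L₂L₃ = 3·47·46 = 6486; L₃L₄ = 47·46·12 = 25944; L₄L₅ = 46·12·9 = 4968.
Length 3: L₁..L₃: k=1: 0+6486+28·3·46=10350; k=2: 3948+0+28·47·46=64484 → min 10350 | L₂..L₄: k=2: 0+25944+3·47·12=27636; k=3: 6486+0+3·46·12=8142 → min 8142 | L₃..L₅: k=3: 0+4968+47·46·9=24426; k=4: 25944+0+47·12·9=31020 → min 24426.
Length 4: L₁..L₄: k=1: 0+8142+28·3·12=9150; k=2: 3948+25944+28·47·12=45684; k=3: 10350+0+28·46·12=25806 → min 9150 | L₂..L₅: k=2: 0+24426+3·47·9=25695; k=3: 6486+4968+3·46·9=12696; k=4: 8142+0+3·12·9=8466 → min 8466.
Length 5: L₁..L₅: k=1: 0+8466+28·3·9=9222; k=2: 3948+24426+28·47·9=40218; k=3: 10350+4968+28·46·9=26910; k=4: 9150+0+28·12·9=12174 → min 9222.
Optimal order: (L₁(((L₂L₃)L₄)L₅)) with cost 9222.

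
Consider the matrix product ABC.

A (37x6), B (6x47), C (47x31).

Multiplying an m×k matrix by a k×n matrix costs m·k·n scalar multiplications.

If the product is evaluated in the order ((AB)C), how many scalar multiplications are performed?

64343

(AB): 37×6 by 6×47 → 37×47, cost 37·6·47 = 10434
((AB)C): 37×47 by 47×31 → 37×31, cost 37·47·31 = 53909; cumulative 64343
Total: 64343 scalar multiplications.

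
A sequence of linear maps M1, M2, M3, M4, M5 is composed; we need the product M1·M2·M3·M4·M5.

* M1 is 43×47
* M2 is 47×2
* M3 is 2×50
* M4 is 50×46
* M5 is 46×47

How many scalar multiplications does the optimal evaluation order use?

17008

Adjacent pairs: M1M2 = 43·47·2 = 4042; M2M3 = 47·2·50 = 4700; M3M4 = 2·50·46 = 4600; M4M5 = 50·46·47 = 108100.
Length 3: M1..M3: k=1: 0+4700+43·47·50=105750; k=2: 4042+0+43·2·50=8342 → min 8342 | M2..M4: k=2: 0+4600+47·2·46=8924; k=3: 4700+0+47·50·46=112800 → min 8924 | M3..M5: k=3: 0+108100+2·50·47=112800; k=4: 4600+0+2·46·47=8924 → min 8924.
Length 4: M1..M4: k=1: 0+8924+43·47·46=101890; k=2: 4042+4600+43·2·46=12598; k=3: 8342+0+43·50·46=107242 → min 12598 | M2..M5: k=2: 0+8924+47·2·47=13342; k=3: 4700+108100+47·50·47=223250; k=4: 8924+0+47·46·47=110538 → min 13342.
Length 5: M1..M5: k=1: 0+13342+43·47·47=108329; k=2: 4042+8924+43·2·47=17008; k=3: 8342+108100+43·50·47=217492; k=4: 12598+0+43·46·47=105564 → min 17008.
Optimal order: ((M1·M2)·((M3·M4)·M5)) with cost 17008.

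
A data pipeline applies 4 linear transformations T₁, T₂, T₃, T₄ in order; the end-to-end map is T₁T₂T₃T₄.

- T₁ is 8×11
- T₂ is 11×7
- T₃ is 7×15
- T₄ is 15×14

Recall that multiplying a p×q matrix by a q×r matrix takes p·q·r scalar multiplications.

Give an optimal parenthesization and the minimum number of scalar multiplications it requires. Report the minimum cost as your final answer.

Adjacent pairs: T₁T₂ = 8·11·7 = 616; T₂T₃ = 11·7·15 = 1155; T₃T₄ = 7·15·14 = 1470.
Length 3: T₁..T₃: k=1: 0+1155+8·11·15=2475; k=2: 616+0+8·7·15=1456 → min 1456 | T₂..T₄: k=2: 0+1470+11·7·14=2548; k=3: 1155+0+11·15·14=3465 → min 2548.
Length 4: T₁..T₄: k=1: 0+2548+8·11·14=3780; k=2: 616+1470+8·7·14=2870; k=3: 1456+0+8·15·14=3136 → min 2870.
Optimal parenthesization: ((T₁T₂)(T₃T₄)) with cost 2870.

2870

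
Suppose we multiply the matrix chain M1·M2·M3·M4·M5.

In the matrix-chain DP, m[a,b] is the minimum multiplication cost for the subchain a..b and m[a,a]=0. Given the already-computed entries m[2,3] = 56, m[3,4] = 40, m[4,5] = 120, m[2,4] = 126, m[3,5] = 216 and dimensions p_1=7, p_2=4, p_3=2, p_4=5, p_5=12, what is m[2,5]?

m[2,5] = min over k∈[2,4] of m[2,k]+m[k+1,5]+p_{1}·p_k·p_{5}.
k=2: 0 + 216 + 7·4·12 = 552; k=3: 56 + 120 + 7·2·12 = 344; k=4: 126 + 0 + 7·5·12 = 546.
Minimum: 344 at k=3.

344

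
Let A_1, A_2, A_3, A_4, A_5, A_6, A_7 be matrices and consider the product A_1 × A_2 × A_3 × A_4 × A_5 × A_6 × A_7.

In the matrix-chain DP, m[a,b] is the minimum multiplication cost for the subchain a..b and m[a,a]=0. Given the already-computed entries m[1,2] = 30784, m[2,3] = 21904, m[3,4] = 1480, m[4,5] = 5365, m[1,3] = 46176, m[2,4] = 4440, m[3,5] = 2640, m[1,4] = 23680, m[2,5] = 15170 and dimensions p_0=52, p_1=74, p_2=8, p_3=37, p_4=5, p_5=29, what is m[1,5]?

31220

m[1,5] = min over k∈[1,4] of m[1,k]+m[k+1,5]+p_{0}·p_k·p_{5}.
k=1: 0 + 15170 + 52·74·29 = 126762; k=2: 30784 + 2640 + 52·8·29 = 45488; k=3: 46176 + 5365 + 52·37·29 = 107337; k=4: 23680 + 0 + 52·5·29 = 31220.
Minimum: 31220 at k=4.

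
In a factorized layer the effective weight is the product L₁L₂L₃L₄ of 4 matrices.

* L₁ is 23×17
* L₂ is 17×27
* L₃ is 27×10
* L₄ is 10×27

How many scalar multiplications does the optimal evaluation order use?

Adjacent pairs: L₁L₂ = 23·17·27 = 10557; L₂L₃ = 17·27·10 = 4590; L₃L₄ = 27·10·27 = 7290.
Length 3: L₁..L₃: k=1: 0+4590+23·17·10=8500; k=2: 10557+0+23·27·10=16767 → min 8500 | L₂..L₄: k=2: 0+7290+17·27·27=19683; k=3: 4590+0+17·10·27=9180 → min 9180.
Length 4: L₁..L₄: k=1: 0+9180+23·17·27=19737; k=2: 10557+7290+23·27·27=34614; k=3: 8500+0+23·10·27=14710 → min 14710.
Optimal order: ((L₁(L₂L₃))L₄) with cost 14710.

14710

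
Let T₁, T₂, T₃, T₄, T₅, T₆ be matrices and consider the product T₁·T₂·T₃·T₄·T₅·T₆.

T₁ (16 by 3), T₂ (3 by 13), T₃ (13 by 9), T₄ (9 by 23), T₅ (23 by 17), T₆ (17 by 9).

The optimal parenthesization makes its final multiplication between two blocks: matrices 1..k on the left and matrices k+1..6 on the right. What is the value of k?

Adjacent pairs: T₁T₂ = 16·3·13 = 624; T₂T₃ = 3·13·9 = 351; T₃T₄ = 13·9·23 = 2691; T₄T₅ = 9·23·17 = 3519; T₅T₆ = 23·17·9 = 3519.
Length 3: T₁..T₃: k=1: 0+351+16·3·9=783; k=2: 624+0+16·13·9=2496 → min 783 | T₂..T₄: k=2: 0+2691+3·13·23=3588; k=3: 351+0+3·9·23=972 → min 972 | T₃..T₅: k=3: 0+3519+13·9·17=5508; k=4: 2691+0+13·23·17=7774 → min 5508 | T₄..T₆: k=4: 0+3519+9·23·9=5382; k=5: 3519+0+9·17·9=4896 → min 4896.
Length 4: T₁..T₄: k=1: 0+972+16·3·23=2076; k=2: 624+2691+16·13·23=8099; k=3: 783+0+16·9·23=4095 → min 2076 | T₂..T₅: k=2: 0+5508+3·13·17=6171; k=3: 351+3519+3·9·17=4329; k=4: 972+0+3·23·17=2145 → min 2145 | T₃..T₆: k=3: 0+4896+13·9·9=5949; k=4: 2691+3519+13·23·9=8901; k=5: 5508+0+13·17·9=7497 → min 5949.
Length 5: T₁..T₅: k=1: 0+2145+16·3·17=2961; k=2: 624+5508+16·13·17=9668; k=3: 783+3519+16·9·17=6750; k=4: 2076+0+16·23·17=8332 → min 2961 | T₂..T₆: k=2: 0+5949+3·13·9=6300; k=3: 351+4896+3·9·9=5490; k=4: 972+3519+3·23·9=5112; k=5: 2145+0+3·17·9=2604 → min 2604.
Top-level splits: k=1: (T₁..T₁)·(T₂..T₆) → 0+2604+16·3·9 = 3036; k=2: (T₁..T₂)·(T₃..T₆) → 624+5949+16·13·9 = 8445; k=3: (T₁..T₃)·(T₄..T₆) → 783+4896+16·9·9 = 6975; k=4: (T₁..T₄)·(T₅..T₆) → 2076+3519+16·23·9 = 8907; k=5: (T₁..T₅)·(T₆..T₆) → 2961+0+16·17·9 = 5409.
Best split is after T₁, i.e. k = 1.

1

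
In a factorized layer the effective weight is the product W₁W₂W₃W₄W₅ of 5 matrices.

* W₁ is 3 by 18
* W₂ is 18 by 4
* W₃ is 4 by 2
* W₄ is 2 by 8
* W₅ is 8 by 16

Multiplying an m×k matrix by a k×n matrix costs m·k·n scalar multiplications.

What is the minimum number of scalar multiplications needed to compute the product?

Adjacent pairs: W₁W₂ = 3·18·4 = 216; W₂W₃ = 18·4·2 = 144; W₃W₄ = 4·2·8 = 64; W₄W₅ = 2·8·16 = 256.
Length 3: W₁..W₃: k=1: 0+144+3·18·2=252; k=2: 216+0+3·4·2=240 → min 240 | W₂..W₄: k=2: 0+64+18·4·8=640; k=3: 144+0+18·2·8=432 → min 432 | W₃..W₅: k=3: 0+256+4·2·16=384; k=4: 64+0+4·8·16=576 → min 384.
Length 4: W₁..W₄: k=1: 0+432+3·18·8=864; k=2: 216+64+3·4·8=376; k=3: 240+0+3·2·8=288 → min 288 | W₂..W₅: k=2: 0+384+18·4·16=1536; k=3: 144+256+18·2·16=976; k=4: 432+0+18·8·16=2736 → min 976.
Length 5: W₁..W₅: k=1: 0+976+3·18·16=1840; k=2: 216+384+3·4·16=792; k=3: 240+256+3·2·16=592; k=4: 288+0+3·8·16=672 → min 592.
Optimal order: (((W₁W₂)W₃)(W₄W₅)) with cost 592.

592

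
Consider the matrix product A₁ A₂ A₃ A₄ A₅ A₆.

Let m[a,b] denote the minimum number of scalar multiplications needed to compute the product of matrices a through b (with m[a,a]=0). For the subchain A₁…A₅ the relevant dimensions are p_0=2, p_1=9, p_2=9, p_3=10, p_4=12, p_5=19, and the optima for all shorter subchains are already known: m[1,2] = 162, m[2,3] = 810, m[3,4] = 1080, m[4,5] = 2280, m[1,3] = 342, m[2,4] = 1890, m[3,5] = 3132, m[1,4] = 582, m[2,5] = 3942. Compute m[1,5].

m[1,5] = min over k∈[1,4] of m[1,k]+m[k+1,5]+p_{0}·p_k·p_{5}.
k=1: 0 + 3942 + 2·9·19 = 4284; k=2: 162 + 3132 + 2·9·19 = 3636; k=3: 342 + 2280 + 2·10·19 = 3002; k=4: 582 + 0 + 2·12·19 = 1038.
Minimum: 1038 at k=4.

1038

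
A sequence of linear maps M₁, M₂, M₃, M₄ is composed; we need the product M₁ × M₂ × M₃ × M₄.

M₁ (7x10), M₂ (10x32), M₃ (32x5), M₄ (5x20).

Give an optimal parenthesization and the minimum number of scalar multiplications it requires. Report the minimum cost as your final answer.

Adjacent pairs: M₁M₂ = 7·10·32 = 2240; M₂M₃ = 10·32·5 = 1600; M₃M₄ = 32·5·20 = 3200.
Length 3: M₁..M₃: k=1: 0+1600+7·10·5=1950; k=2: 2240+0+7·32·5=3360 → min 1950 | M₂..M₄: k=2: 0+3200+10·32·20=9600; k=3: 1600+0+10·5·20=2600 → min 2600.
Length 4: M₁..M₄: k=1: 0+2600+7·10·20=4000; k=2: 2240+3200+7·32·20=9920; k=3: 1950+0+7·5·20=2650 → min 2650.
Optimal parenthesization: ((M₁ × (M₂ × M₃)) × M₄) with cost 2650.

2650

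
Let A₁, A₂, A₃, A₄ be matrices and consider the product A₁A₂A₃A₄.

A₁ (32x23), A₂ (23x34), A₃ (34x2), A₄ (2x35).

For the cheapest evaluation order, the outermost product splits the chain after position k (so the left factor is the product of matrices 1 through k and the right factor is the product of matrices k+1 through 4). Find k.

3

Adjacent pairs: A₁A₂ = 32·23·34 = 25024; A₂A₃ = 23·34·2 = 1564; A₃A₄ = 34·2·35 = 2380.
Length 3: A₁..A₃: k=1: 0+1564+32·23·2=3036; k=2: 25024+0+32·34·2=27200 → min 3036 | A₂..A₄: k=2: 0+2380+23·34·35=29750; k=3: 1564+0+23·2·35=3174 → min 3174.
Top-level splits: k=1: (A₁..A₁)·(A₂..A₄) → 0+3174+32·23·35 = 28934; k=2: (A₁..A₂)·(A₃..A₄) → 25024+2380+32·34·35 = 65484; k=3: (A₁..A₃)·(A₄..A₄) → 3036+0+32·2·35 = 5276.
Best split is after A₃, i.e. k = 3.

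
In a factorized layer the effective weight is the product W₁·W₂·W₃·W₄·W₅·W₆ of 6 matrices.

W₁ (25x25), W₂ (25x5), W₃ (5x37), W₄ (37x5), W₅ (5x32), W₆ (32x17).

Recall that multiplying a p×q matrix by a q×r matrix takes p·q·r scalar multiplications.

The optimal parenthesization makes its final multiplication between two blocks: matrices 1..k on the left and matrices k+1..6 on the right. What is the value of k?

Adjacent pairs: W₁W₂ = 25·25·5 = 3125; W₂W₃ = 25·5·37 = 4625; W₃W₄ = 5·37·5 = 925; W₄W₅ = 37·5·32 = 5920; W₅W₆ = 5·32·17 = 2720.
Length 3: W₁..W₃: k=1: 0+4625+25·25·37=27750; k=2: 3125+0+25·5·37=7750 → min 7750 | W₂..W₄: k=2: 0+925+25·5·5=1550; k=3: 4625+0+25·37·5=9250 → min 1550 | W₃..W₅: k=3: 0+5920+5·37·32=11840; k=4: 925+0+5·5·32=1725 → min 1725 | W₄..W₆: k=4: 0+2720+37·5·17=5865; k=5: 5920+0+37·32·17=26048 → min 5865.
Length 4: W₁..W₄: k=1: 0+1550+25·25·5=4675; k=2: 3125+925+25·5·5=4675; k=3: 7750+0+25·37·5=12375 → min 4675 | W₂..W₅: k=2: 0+1725+25·5·32=5725; k=3: 4625+5920+25·37·32=40145; k=4: 1550+0+25·5·32=5550 → min 5550 | W₃..W₆: k=3: 0+5865+5·37·17=9010; k=4: 925+2720+5·5·17=4070; k=5: 1725+0+5·32·17=4445 → min 4070.
Length 5: W₁..W₅: k=1: 0+5550+25·25·32=25550; k=2: 3125+1725+25·5·32=8850; k=3: 7750+5920+25·37·32=43270; k=4: 4675+0+25·5·32=8675 → min 8675 | W₂..W₆: k=2: 0+4070+25·5·17=6195; k=3: 4625+5865+25·37·17=26215; k=4: 1550+2720+25·5·17=6395; k=5: 5550+0+25·32·17=19150 → min 6195.
Top-level splits: k=1: (W₁..W₁)·(W₂..W₆) → 0+6195+25·25·17 = 16820; k=2: (W₁..W₂)·(W₃..W₆) → 3125+4070+25·5·17 = 9320; k=3: (W₁..W₃)·(W₄..W₆) → 7750+5865+25·37·17 = 29340; k=4: (W₁..W₄)·(W₅..W₆) → 4675+2720+25·5·17 = 9520; k=5: (W₁..W₅)·(W₆..W₆) → 8675+0+25·32·17 = 22275.
Best split is after W₂, i.e. k = 2.

2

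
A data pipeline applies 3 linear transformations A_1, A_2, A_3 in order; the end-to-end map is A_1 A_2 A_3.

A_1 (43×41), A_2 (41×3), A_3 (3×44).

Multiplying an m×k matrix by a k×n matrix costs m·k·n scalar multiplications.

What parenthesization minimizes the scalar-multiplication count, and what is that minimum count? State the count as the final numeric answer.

10965

(A_1 (A_2 A_3)): cost 82984.
((A_1 A_2) A_3): cost 10965.
Optimal: ((A_1 A_2) A_3) with cost 10965.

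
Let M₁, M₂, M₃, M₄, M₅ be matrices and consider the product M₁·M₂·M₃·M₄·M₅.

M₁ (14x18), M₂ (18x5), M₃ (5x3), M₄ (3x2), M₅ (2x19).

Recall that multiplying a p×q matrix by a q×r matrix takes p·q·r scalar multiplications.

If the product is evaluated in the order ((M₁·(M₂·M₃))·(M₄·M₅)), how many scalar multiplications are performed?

1938

(M₂·M₃): 18×5 by 5×3 → 18×3, cost 18·5·3 = 270
(M₁·(M₂·M₃)): 14×18 by 18×3 → 14×3, cost 14·18·3 = 756; cumulative 1026
(M₄·M₅): 3×2 by 2×19 → 3×19, cost 3·2·19 = 114
((M₁·(M₂·M₃))·(M₄·M₅)): 14×3 by 3×19 → 14×19, cost 14·3·19 = 798; cumulative 1938
Total: 1938 scalar multiplications.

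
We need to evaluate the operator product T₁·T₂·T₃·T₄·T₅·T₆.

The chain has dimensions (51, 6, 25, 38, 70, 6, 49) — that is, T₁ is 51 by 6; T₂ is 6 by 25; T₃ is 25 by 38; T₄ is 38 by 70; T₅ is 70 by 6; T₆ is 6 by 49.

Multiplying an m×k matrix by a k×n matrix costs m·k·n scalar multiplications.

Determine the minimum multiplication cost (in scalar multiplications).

Adjacent pairs: T₁T₂ = 51·6·25 = 7650; T₂T₃ = 6·25·38 = 5700; T₃T₄ = 25·38·70 = 66500; T₄T₅ = 38·70·6 = 15960; T₅T₆ = 70·6·49 = 20580.
Length 3: T₁..T₃: k=1: 0+5700+51·6·38=17328; k=2: 7650+0+51·25·38=56100 → min 17328 | T₂..T₄: k=2: 0+66500+6·25·70=77000; k=3: 5700+0+6·38·70=21660 → min 21660 | T₃..T₅: k=3: 0+15960+25·38·6=21660; k=4: 66500+0+25·70·6=77000 → min 21660 | T₄..T₆: k=4: 0+20580+38·70·49=150920; k=5: 15960+0+38·6·49=27132 → min 27132.
Length 4: T₁..T₄: k=1: 0+21660+51·6·70=43080; k=2: 7650+66500+51·25·70=163400; k=3: 17328+0+51·38·70=152988 → min 43080 | T₂..T₅: k=2: 0+21660+6·25·6=22560; k=3: 5700+15960+6·38·6=23028; k=4: 21660+0+6·70·6=24180 → min 22560 | T₃..T₆: k=3: 0+27132+25·38·49=73682; k=4: 66500+20580+25·70·49=172830; k=5: 21660+0+25·6·49=29010 → min 29010.
Length 5: T₁..T₅: k=1: 0+22560+51·6·6=24396; k=2: 7650+21660+51·25·6=36960; k=3: 17328+15960+51·38·6=44916; k=4: 43080+0+51·70·6=64500 → min 24396 | T₂..T₆: k=2: 0+29010+6·25·49=36360; k=3: 5700+27132+6·38·49=44004; k=4: 21660+20580+6·70·49=62820; k=5: 22560+0+6·6·49=24324 → min 24324.
Length 6: T₁..T₆: k=1: 0+24324+51·6·49=39318; k=2: 7650+29010+51·25·49=99135; k=3: 17328+27132+51·38·49=139422; k=4: 43080+20580+51·70·49=238590; k=5: 24396+0+51·6·49=39390 → min 39318.
Optimal order: (T₁·((T₂·(T₃·(T₄·T₅)))·T₆)) with cost 39318.

39318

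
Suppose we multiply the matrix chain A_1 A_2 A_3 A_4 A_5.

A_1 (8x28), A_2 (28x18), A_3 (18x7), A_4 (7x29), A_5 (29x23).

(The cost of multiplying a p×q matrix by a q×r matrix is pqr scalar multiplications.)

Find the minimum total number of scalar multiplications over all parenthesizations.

Adjacent pairs: A_1A_2 = 8·28·18 = 4032; A_2A_3 = 28·18·7 = 3528; A_3A_4 = 18·7·29 = 3654; A_4A_5 = 7·29·23 = 4669.
Length 3: A_1..A_3: k=1: 0+3528+8·28·7=5096; k=2: 4032+0+8·18·7=5040 → min 5040 | A_2..A_4: k=2: 0+3654+28·18·29=18270; k=3: 3528+0+28·7·29=9212 → min 9212 | A_3..A_5: k=3: 0+4669+18·7·23=7567; k=4: 3654+0+18·29·23=15660 → min 7567.
Length 4: A_1..A_4: k=1: 0+9212+8·28·29=15708; k=2: 4032+3654+8·18·29=11862; k=3: 5040+0+8·7·29=6664 → min 6664 | A_2..A_5: k=2: 0+7567+28·18·23=19159; k=3: 3528+4669+28·7·23=12705; k=4: 9212+0+28·29·23=27888 → min 12705.
Length 5: A_1..A_5: k=1: 0+12705+8·28·23=17857; k=2: 4032+7567+8·18·23=14911; k=3: 5040+4669+8·7·23=10997; k=4: 6664+0+8·29·23=12000 → min 10997.
Optimal order: (((A_1 A_2) A_3) (A_4 A_5)) with cost 10997.

10997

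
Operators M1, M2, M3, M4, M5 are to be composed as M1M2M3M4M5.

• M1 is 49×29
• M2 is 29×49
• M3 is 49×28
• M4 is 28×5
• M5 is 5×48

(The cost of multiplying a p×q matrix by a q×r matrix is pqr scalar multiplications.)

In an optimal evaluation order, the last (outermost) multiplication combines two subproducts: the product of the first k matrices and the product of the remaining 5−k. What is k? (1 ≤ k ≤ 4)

Adjacent pairs: M1M2 = 49·29·49 = 69629; M2M3 = 29·49·28 = 39788; M3M4 = 49·28·5 = 6860; M4M5 = 28·5·48 = 6720.
Length 3: M1..M3: k=1: 0+39788+49·29·28=79576; k=2: 69629+0+49·49·28=136857 → min 79576 | M2..M4: k=2: 0+6860+29·49·5=13965; k=3: 39788+0+29·28·5=43848 → min 13965 | M3..M5: k=3: 0+6720+49·28·48=72576; k=4: 6860+0+49·5·48=18620 → min 18620.
Length 4: M1..M4: k=1: 0+13965+49·29·5=21070; k=2: 69629+6860+49·49·5=88494; k=3: 79576+0+49·28·5=86436 → min 21070 | M2..M5: k=2: 0+18620+29·49·48=86828; k=3: 39788+6720+29·28·48=85484; k=4: 13965+0+29·5·48=20925 → min 20925.
Top-level splits: k=1: (M1..M1)·(M2..M5) → 0+20925+49·29·48 = 89133; k=2: (M1..M2)·(M3..M5) → 69629+18620+49·49·48 = 203497; k=3: (M1..M3)·(M4..M5) → 79576+6720+49·28·48 = 152152; k=4: (M1..M4)·(M5..M5) → 21070+0+49·5·48 = 32830.
Best split is after M4, i.e. k = 4.

4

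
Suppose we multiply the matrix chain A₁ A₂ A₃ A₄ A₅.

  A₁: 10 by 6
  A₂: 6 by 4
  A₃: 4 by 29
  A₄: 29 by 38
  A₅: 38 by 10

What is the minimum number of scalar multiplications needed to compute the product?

Adjacent pairs: A₁A₂ = 10·6·4 = 240; A₂A₃ = 6·4·29 = 696; A₃A₄ = 4·29·38 = 4408; A₄A₅ = 29·38·10 = 11020.
Length 3: A₁..A₃: k=1: 0+696+10·6·29=2436; k=2: 240+0+10·4·29=1400 → min 1400 | A₂..A₄: k=2: 0+4408+6·4·38=5320; k=3: 696+0+6·29·38=7308 → min 5320 | A₃..A₅: k=3: 0+11020+4·29·10=12180; k=4: 4408+0+4·38·10=5928 → min 5928.
Length 4: A₁..A₄: k=1: 0+5320+10·6·38=7600; k=2: 240+4408+10·4·38=6168; k=3: 1400+0+10·29·38=12420 → min 6168 | A₂..A₅: k=2: 0+5928+6·4·10=6168; k=3: 696+11020+6·29·10=13456; k=4: 5320+0+6·38·10=7600 → min 6168.
Length 5: A₁..A₅: k=1: 0+6168+10·6·10=6768; k=2: 240+5928+10·4·10=6568; k=3: 1400+11020+10·29·10=15320; k=4: 6168+0+10·38·10=9968 → min 6568.
Optimal order: ((A₁ A₂) ((A₃ A₄) A₅)) with cost 6568.

6568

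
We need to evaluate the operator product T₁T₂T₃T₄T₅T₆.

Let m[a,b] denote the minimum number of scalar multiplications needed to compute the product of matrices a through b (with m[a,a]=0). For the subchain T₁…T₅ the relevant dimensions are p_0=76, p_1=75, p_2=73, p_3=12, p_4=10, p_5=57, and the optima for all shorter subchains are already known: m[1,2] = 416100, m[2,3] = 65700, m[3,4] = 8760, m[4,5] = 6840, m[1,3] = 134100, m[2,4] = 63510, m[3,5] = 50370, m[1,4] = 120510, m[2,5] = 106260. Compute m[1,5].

m[1,5] = min over k∈[1,4] of m[1,k]+m[k+1,5]+p_{0}·p_k·p_{5}.
k=1: 0 + 106260 + 76·75·57 = 431160; k=2: 416100 + 50370 + 76·73·57 = 782706; k=3: 134100 + 6840 + 76·12·57 = 192924; k=4: 120510 + 0 + 76·10·57 = 163830.
Minimum: 163830 at k=4.

163830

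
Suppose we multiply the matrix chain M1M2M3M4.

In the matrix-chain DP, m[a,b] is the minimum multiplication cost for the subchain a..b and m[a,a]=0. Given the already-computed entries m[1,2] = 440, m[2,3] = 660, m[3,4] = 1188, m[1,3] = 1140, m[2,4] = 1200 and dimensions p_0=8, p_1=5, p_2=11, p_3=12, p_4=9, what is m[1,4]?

1560

m[1,4] = min over k∈[1,3] of m[1,k]+m[k+1,4]+p_{0}·p_k·p_{4}.
k=1: 0 + 1200 + 8·5·9 = 1560; k=2: 440 + 1188 + 8·11·9 = 2420; k=3: 1140 + 0 + 8·12·9 = 2004.
Minimum: 1560 at k=1.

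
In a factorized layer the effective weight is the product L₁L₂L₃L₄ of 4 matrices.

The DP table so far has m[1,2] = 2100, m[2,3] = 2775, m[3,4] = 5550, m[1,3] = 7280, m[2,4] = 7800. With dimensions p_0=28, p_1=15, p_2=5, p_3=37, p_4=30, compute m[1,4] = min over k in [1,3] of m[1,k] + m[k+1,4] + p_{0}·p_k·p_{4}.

m[1,4] = min over k∈[1,3] of m[1,k]+m[k+1,4]+p_{0}·p_k·p_{4}.
k=1: 0 + 7800 + 28·15·30 = 20400; k=2: 2100 + 5550 + 28·5·30 = 11850; k=3: 7280 + 0 + 28·37·30 = 38360.
Minimum: 11850 at k=2.

11850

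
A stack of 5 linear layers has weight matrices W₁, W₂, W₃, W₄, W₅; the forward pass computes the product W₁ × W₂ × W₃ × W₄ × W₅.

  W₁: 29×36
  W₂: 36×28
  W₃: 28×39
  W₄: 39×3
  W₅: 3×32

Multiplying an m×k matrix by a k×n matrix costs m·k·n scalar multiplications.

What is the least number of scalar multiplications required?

12216

Adjacent pairs: W₁W₂ = 29·36·28 = 29232; W₂W₃ = 36·28·39 = 39312; W₃W₄ = 28·39·3 = 3276; W₄W₅ = 39·3·32 = 3744.
Length 3: W₁..W₃: k=1: 0+39312+29·36·39=80028; k=2: 29232+0+29·28·39=60900 → min 60900 | W₂..W₄: k=2: 0+3276+36·28·3=6300; k=3: 39312+0+36·39·3=43524 → min 6300 | W₃..W₅: k=3: 0+3744+28·39·32=38688; k=4: 3276+0+28·3·32=5964 → min 5964.
Length 4: W₁..W₄: k=1: 0+6300+29·36·3=9432; k=2: 29232+3276+29·28·3=34944; k=3: 60900+0+29·39·3=64293 → min 9432 | W₂..W₅: k=2: 0+5964+36·28·32=38220; k=3: 39312+3744+36·39·32=87984; k=4: 6300+0+36·3·32=9756 → min 9756.
Length 5: W₁..W₅: k=1: 0+9756+29·36·32=43164; k=2: 29232+5964+29·28·32=61180; k=3: 60900+3744+29·39·32=100836; k=4: 9432+0+29·3·32=12216 → min 12216.
Optimal order: ((W₁ × (W₂ × (W₃ × W₄))) × W₅) with cost 12216.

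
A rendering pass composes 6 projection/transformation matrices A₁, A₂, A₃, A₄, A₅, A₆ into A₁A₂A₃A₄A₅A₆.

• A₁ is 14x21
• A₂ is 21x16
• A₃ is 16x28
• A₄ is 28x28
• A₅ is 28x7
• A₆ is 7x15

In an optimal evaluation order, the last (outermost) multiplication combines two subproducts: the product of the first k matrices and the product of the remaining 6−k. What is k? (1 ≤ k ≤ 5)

5

Adjacent pairs: A₁A₂ = 14·21·16 = 4704; A₂A₃ = 21·16·28 = 9408; A₃A₄ = 16·28·28 = 12544; A₄A₅ = 28·28·7 = 5488; A₅A₆ = 28·7·15 = 2940.
Length 3: A₁..A₃: k=1: 0+9408+14·21·28=17640; k=2: 4704+0+14·16·28=10976 → min 10976 | A₂..A₄: k=2: 0+12544+21·16·28=21952; k=3: 9408+0+21·28·28=25872 → min 21952 | A₃..A₅: k=3: 0+5488+16·28·7=8624; k=4: 12544+0+16·28·7=15680 → min 8624 | A₄..A₆: k=4: 0+2940+28·28·15=14700; k=5: 5488+0+28·7·15=8428 → min 8428.
Length 4: A₁..A₄: k=1: 0+21952+14·21·28=30184; k=2: 4704+12544+14·16·28=23520; k=3: 10976+0+14·28·28=21952 → min 21952 | A₂..A₅: k=2: 0+8624+21·16·7=10976; k=3: 9408+5488+21·28·7=19012; k=4: 21952+0+21·28·7=26068 → min 10976 | A₃..A₆: k=3: 0+8428+16·28·15=15148; k=4: 12544+2940+16·28·15=22204; k=5: 8624+0+16·7·15=10304 → min 10304.
Length 5: A₁..A₅: k=1: 0+10976+14·21·7=13034; k=2: 4704+8624+14·16·7=14896; k=3: 10976+5488+14·28·7=19208; k=4: 21952+0+14·28·7=24696 → min 13034 | A₂..A₆: k=2: 0+10304+21·16·15=15344; k=3: 9408+8428+21·28·15=26656; k=4: 21952+2940+21·28·15=33712; k=5: 10976+0+21·7·15=13181 → min 13181.
Top-level splits: k=1: (A₁..A₁)·(A₂..A₆) → 0+13181+14·21·15 = 17591; k=2: (A₁..A₂)·(A₃..A₆) → 4704+10304+14·16·15 = 18368; k=3: (A₁..A₃)·(A₄..A₆) → 10976+8428+14·28·15 = 25284; k=4: (A₁..A₄)·(A₅..A₆) → 21952+2940+14·28·15 = 30772; k=5: (A₁..A₅)·(A₆..A₆) → 13034+0+14·7·15 = 14504.
Best split is after A₅, i.e. k = 5.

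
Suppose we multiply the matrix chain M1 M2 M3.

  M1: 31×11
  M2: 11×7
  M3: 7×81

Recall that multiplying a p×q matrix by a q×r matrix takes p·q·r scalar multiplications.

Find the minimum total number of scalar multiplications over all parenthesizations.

Order (M1 (M2 M3)): (M2 M3): 11×7 by 7×81 → 11×81, cost 11·7·81 = 6237; (M1 (M2 M3)): 31×11 by 11×81 → 31×81, cost 31·11·81 = 27621; cumulative 33858. Total 33858.
Order ((M1 M2) M3): (M1 M2): 31×11 by 11×7 → 31×7, cost 31·11·7 = 2387; ((M1 M2) M3): 31×7 by 7×81 → 31×81, cost 31·7·81 = 17577; cumulative 19964. Total 19964.
Minimum: 19964.

19964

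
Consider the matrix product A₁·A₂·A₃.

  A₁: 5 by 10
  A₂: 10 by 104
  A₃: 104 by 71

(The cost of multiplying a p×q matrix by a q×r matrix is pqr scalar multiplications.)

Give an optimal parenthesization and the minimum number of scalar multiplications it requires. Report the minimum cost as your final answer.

42120

(A₁·(A₂·A₃)): cost 77390.
((A₁·A₂)·A₃): cost 42120.
Optimal: ((A₁·A₂)·A₃) with cost 42120.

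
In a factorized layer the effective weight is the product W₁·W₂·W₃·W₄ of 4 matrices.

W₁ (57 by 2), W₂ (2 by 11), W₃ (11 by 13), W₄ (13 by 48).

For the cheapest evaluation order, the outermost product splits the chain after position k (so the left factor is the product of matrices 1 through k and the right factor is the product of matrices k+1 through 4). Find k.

Adjacent pairs: W₁W₂ = 57·2·11 = 1254; W₂W₃ = 2·11·13 = 286; W₃W₄ = 11·13·48 = 6864.
Length 3: W₁..W₃: k=1: 0+286+57·2·13=1768; k=2: 1254+0+57·11·13=9405 → min 1768 | W₂..W₄: k=2: 0+6864+2·11·48=7920; k=3: 286+0+2·13·48=1534 → min 1534.
Top-level splits: k=1: (W₁..W₁)·(W₂..W₄) → 0+1534+57·2·48 = 7006; k=2: (W₁..W₂)·(W₃..W₄) → 1254+6864+57·11·48 = 38214; k=3: (W₁..W₃)·(W₄..W₄) → 1768+0+57·13·48 = 37336.
Best split is after W₁, i.e. k = 1.

1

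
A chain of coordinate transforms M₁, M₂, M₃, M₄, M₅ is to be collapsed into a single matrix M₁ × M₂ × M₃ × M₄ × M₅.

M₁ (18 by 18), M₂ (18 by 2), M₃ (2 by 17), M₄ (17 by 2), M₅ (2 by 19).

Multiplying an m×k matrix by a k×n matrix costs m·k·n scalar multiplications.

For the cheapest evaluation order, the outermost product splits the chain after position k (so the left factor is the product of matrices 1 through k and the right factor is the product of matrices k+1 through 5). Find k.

4

Adjacent pairs: M₁M₂ = 18·18·2 = 648; M₂M₃ = 18·2·17 = 612; M₃M₄ = 2·17·2 = 68; M₄M₅ = 17·2·19 = 646.
Length 3: M₁..M₃: k=1: 0+612+18·18·17=6120; k=2: 648+0+18·2·17=1260 → min 1260 | M₂..M₄: k=2: 0+68+18·2·2=140; k=3: 612+0+18·17·2=1224 → min 140 | M₃..M₅: k=3: 0+646+2·17·19=1292; k=4: 68+0+2·2·19=144 → min 144.
Length 4: M₁..M₄: k=1: 0+140+18·18·2=788; k=2: 648+68+18·2·2=788; k=3: 1260+0+18·17·2=1872 → min 788 | M₂..M₅: k=2: 0+144+18·2·19=828; k=3: 612+646+18·17·19=7072; k=4: 140+0+18·2·19=824 → min 824.
Top-level splits: k=1: (M₁..M₁)·(M₂..M₅) → 0+824+18·18·19 = 6980; k=2: (M₁..M₂)·(M₃..M₅) → 648+144+18·2·19 = 1476; k=3: (M₁..M₃)·(M₄..M₅) → 1260+646+18·17·19 = 7720; k=4: (M₁..M₄)·(M₅..M₅) → 788+0+18·2·19 = 1472.
Best split is after M₄, i.e. k = 4.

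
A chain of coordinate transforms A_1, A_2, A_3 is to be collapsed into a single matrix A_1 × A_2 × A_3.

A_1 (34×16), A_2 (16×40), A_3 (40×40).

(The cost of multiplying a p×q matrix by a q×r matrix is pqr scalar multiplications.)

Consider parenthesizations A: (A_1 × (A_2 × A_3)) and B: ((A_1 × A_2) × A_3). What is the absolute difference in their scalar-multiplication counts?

Order A = (A_1 × (A_2 × A_3)): (A_2 × A_3): 16×40 by 40×40 → 16×40, cost 16·40·40 = 25600; (A_1 × (A_2 × A_3)): 34×16 by 16×40 → 34×40, cost 34·16·40 = 21760; cumulative 47360. Total 47360.
Order B = ((A_1 × A_2) × A_3): (A_1 × A_2): 34×16 by 16×40 → 34×40, cost 34·16·40 = 21760; ((A_1 × A_2) × A_3): 34×40 by 40×40 → 34×40, cost 34·40·40 = 54400; cumulative 76160. Total 76160.
Difference: |47360 − 76160| = 28800.

28800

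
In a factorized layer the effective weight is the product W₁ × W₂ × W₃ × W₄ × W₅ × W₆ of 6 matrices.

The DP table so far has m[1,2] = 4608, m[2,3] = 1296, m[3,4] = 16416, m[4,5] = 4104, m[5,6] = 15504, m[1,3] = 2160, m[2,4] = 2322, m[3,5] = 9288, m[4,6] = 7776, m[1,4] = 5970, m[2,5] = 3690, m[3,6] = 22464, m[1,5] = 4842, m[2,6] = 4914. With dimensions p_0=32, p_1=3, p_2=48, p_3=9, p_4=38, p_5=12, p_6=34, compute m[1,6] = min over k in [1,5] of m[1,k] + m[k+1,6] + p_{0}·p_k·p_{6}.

8178

m[1,6] = min over k∈[1,5] of m[1,k]+m[k+1,6]+p_{0}·p_k·p_{6}.
k=1: 0 + 4914 + 32·3·34 = 8178; k=2: 4608 + 22464 + 32·48·34 = 79296; k=3: 2160 + 7776 + 32·9·34 = 19728; k=4: 5970 + 15504 + 32·38·34 = 62818; k=5: 4842 + 0 + 32·12·34 = 17898.
Minimum: 8178 at k=1.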